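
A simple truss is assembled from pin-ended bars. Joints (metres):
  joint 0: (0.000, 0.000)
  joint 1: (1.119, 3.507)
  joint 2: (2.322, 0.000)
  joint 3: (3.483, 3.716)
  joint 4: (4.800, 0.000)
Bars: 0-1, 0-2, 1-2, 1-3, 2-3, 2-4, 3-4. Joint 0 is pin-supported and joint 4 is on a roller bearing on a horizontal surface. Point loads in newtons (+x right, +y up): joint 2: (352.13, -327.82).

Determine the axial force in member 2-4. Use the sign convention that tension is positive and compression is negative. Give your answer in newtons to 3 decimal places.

N=5 nodes, M=7 members, R=3 reactions → 2N=10, M+R=10
member 0 (0-1): L=3.6812, (cx,cy)=(0.3040,0.9527)
member 1 (0-2): L=2.3220, (cx,cy)=(1.0000,0.0000)
member 2 (1-2): L=3.7076, (cx,cy)=(0.3245,-0.9459)
member 3 (1-3): L=2.3732, (cx,cy)=(0.9961,0.0881)
member 4 (2-3): L=3.8931, (cx,cy)=(0.2982,0.9545)
member 5 (2-4): L=2.4780, (cx,cy)=(1.0000,0.0000)
member 6 (3-4): L=3.9425, (cx,cy)=(0.3341,-0.9426)
solve A·x = −loads:
  F[0-1] = -177.6433 N (compression)
  F[0-2] = +406.1295 N (tension)
  F[1-2] = +168.7523 N (tension)
  F[1-3] = -109.1786 N (compression)
  F[2-3] = +176.2160 N (tension)
  F[2-4] = +56.2039 N (tension)
  F[3-4] = -168.2481 N (compression)
  Rx@0 = -352.1300 N
  Ry@0 = +169.2371 N
  Ry@4 = +158.5829 N

56.204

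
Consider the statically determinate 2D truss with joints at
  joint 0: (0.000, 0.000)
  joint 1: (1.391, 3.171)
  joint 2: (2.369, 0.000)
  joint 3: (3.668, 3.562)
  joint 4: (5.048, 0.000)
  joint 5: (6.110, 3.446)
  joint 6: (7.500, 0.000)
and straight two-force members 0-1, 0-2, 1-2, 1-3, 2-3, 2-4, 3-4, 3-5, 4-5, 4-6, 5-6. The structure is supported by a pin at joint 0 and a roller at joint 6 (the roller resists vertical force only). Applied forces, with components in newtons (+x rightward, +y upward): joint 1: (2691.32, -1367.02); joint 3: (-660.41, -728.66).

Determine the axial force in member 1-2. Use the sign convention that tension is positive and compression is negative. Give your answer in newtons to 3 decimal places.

N=7 nodes, M=11 members, R=3 reactions → 2N=14, M+R=14
member 0 (0-1): L=3.4627, (cx,cy)=(0.4017,0.9158)
member 1 (0-2): L=2.3690, (cx,cy)=(1.0000,0.0000)
member 2 (1-2): L=3.3184, (cx,cy)=(0.2947,-0.9556)
member 3 (1-3): L=2.3103, (cx,cy)=(0.9856,0.1692)
member 4 (2-3): L=3.7915, (cx,cy)=(0.3426,0.9395)
member 5 (2-4): L=2.6790, (cx,cy)=(1.0000,0.0000)
member 6 (3-4): L=3.8200, (cx,cy)=(0.3613,-0.9325)
member 7 (3-5): L=2.4448, (cx,cy)=(0.9989,-0.0474)
member 8 (4-5): L=3.6059, (cx,cy)=(0.2945,0.9556)
member 9 (4-6): L=2.4520, (cx,cy)=(1.0000,0.0000)
member 10 (5-6): L=3.7158, (cx,cy)=(0.3741,-0.9274)
solve A·x = −loads:
  F[0-1] = -722.3906 N (compression)
  F[0-2] = +2321.1033 N (tension)
  F[1-2] = -1209.9643 N (compression)
  F[1-3] = -2663.3303 N (compression)
  F[2-3] = +1230.7074 N (tension)
  F[2-4] = +1542.8473 N (tension)
  F[3-4] = -1486.7729 N (compression)
  F[3-5] = -1006.8720 N (compression)
  F[4-5] = +1450.7080 N (tension)
  F[4-6] = +578.4834 N (tension)
  F[5-6] = -1546.4148 N (compression)
  Rx@0 = -2030.9100 N
  Ry@0 = +661.5407 N
  Ry@6 = +1434.1393 N

-1209.964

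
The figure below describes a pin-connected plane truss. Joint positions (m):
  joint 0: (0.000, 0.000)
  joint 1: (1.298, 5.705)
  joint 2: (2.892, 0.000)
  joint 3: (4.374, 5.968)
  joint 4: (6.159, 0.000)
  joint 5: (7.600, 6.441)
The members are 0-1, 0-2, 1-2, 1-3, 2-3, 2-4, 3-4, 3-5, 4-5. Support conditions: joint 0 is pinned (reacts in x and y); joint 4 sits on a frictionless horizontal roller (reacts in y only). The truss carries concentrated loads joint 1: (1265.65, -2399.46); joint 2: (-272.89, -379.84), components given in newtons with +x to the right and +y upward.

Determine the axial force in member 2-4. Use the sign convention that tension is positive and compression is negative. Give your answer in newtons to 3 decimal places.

555.238

N=6 nodes, M=9 members, R=3 reactions → 2N=12, M+R=12
member 0 (0-1): L=5.8508, (cx,cy)=(0.2219,0.9751)
member 1 (0-2): L=2.8920, (cx,cy)=(1.0000,0.0000)
member 2 (1-2): L=5.9235, (cx,cy)=(0.2691,-0.9631)
member 3 (1-3): L=3.0872, (cx,cy)=(0.9964,0.0852)
member 4 (2-3): L=6.1493, (cx,cy)=(0.2410,0.9705)
member 5 (2-4): L=3.2670, (cx,cy)=(1.0000,0.0000)
member 6 (3-4): L=6.2292, (cx,cy)=(0.2866,-0.9581)
member 7 (3-5): L=3.2605, (cx,cy)=(0.9894,0.1451)
member 8 (4-5): L=6.6002, (cx,cy)=(0.2183,0.9759)
solve A·x = −loads:
  F[0-1] = -946.4920 N (compression)
  F[0-2] = +1202.7394 N (tension)
  F[1-2] = -1625.2785 N (compression)
  F[1-3] = -1042.0589 N (compression)
  F[2-3] = +2004.2439 N (tension)
  F[2-4] = +555.2384 N (tension)
  F[3-4] = -1937.6501 N (compression)
  F[3-5] = +0.0000 N (tension)
  F[4-5] = +0.0000 N (tension)
  Rx@0 = -992.7600 N
  Ry@0 = +922.9062 N
  Ry@4 = +1856.3938 N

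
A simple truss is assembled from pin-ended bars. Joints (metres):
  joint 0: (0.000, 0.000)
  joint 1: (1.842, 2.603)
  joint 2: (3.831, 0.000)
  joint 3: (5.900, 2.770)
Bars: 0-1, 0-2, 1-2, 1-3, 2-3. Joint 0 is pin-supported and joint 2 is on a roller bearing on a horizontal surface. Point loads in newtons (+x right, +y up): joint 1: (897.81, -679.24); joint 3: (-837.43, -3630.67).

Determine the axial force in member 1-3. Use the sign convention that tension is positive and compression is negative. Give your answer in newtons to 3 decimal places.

N=4 nodes, M=5 members, R=3 reactions → 2N=8, M+R=8
member 0 (0-1): L=3.1888, (cx,cy)=(0.5776,0.8163)
member 1 (0-2): L=3.8310, (cx,cy)=(1.0000,0.0000)
member 2 (1-2): L=3.2759, (cx,cy)=(0.6072,-0.7946)
member 3 (1-3): L=4.0614, (cx,cy)=(0.9992,0.0411)
member 4 (2-3): L=3.4574, (cx,cy)=(0.5984,0.8012)
solve A·x = −loads:
  F[0-1] = +1975.6194 N (tension)
  F[0-2] = -1080.8230 N (compression)
  F[1-2] = -2784.2675 N (compression)
  F[1-3] = +1935.5132 N (tension)
  F[2-3] = -4630.9970 N (compression)
  Rx@0 = -60.3800 N
  Ry@0 = -1612.6772 N
  Ry@2 = +5922.5872 N

1935.513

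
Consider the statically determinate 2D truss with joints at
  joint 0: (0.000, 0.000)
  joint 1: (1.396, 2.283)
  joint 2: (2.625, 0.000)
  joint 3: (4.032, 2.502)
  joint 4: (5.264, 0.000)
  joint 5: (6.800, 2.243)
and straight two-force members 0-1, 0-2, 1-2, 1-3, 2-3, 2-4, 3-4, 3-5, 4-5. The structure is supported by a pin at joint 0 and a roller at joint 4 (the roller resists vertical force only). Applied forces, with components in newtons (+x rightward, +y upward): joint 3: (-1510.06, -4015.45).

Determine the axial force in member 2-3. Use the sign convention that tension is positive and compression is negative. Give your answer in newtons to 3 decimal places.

-1727.755

N=6 nodes, M=9 members, R=3 reactions → 2N=12, M+R=12
member 0 (0-1): L=2.6760, (cx,cy)=(0.5217,0.8531)
member 1 (0-2): L=2.6250, (cx,cy)=(1.0000,0.0000)
member 2 (1-2): L=2.5928, (cx,cy)=(0.4740,-0.8805)
member 3 (1-3): L=2.6451, (cx,cy)=(0.9966,0.0828)
member 4 (2-3): L=2.8705, (cx,cy)=(0.4902,0.8716)
member 5 (2-4): L=2.6390, (cx,cy)=(1.0000,0.0000)
member 6 (3-4): L=2.7889, (cx,cy)=(0.4418,-0.8971)
member 7 (3-5): L=2.7801, (cx,cy)=(0.9957,-0.0932)
member 8 (4-5): L=2.7185, (cx,cy)=(0.5650,0.8251)
solve A·x = −loads:
  F[0-1] = -1942.8433 N (compression)
  F[0-2] = -496.5239 N (compression)
  F[1-2] = +1710.3123 N (tension)
  F[1-3] = -1830.5225 N (compression)
  F[2-3] = -1727.7548 N (compression)
  F[2-4] = +1161.0573 N (tension)
  F[3-4] = -2628.2828 N (compression)
  F[3-5] = -0.0000 N (compression)
  F[4-5] = +0.0000 N (tension)
  Rx@0 = +1510.0600 N
  Ry@0 = +1657.5237 N
  Ry@4 = +2357.9263 N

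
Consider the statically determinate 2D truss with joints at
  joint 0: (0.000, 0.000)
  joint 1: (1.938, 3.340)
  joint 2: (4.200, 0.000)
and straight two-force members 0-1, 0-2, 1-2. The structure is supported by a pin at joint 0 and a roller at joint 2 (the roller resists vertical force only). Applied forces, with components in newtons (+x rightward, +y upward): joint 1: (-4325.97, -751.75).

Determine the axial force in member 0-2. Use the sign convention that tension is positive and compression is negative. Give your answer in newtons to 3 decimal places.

N=3 nodes, M=3 members, R=3 reactions → 2N=6, M+R=6
member 0 (0-1): L=3.8615, (cx,cy)=(0.5019,0.8649)
member 1 (0-2): L=4.2000, (cx,cy)=(1.0000,0.0000)
member 2 (1-2): L=4.0339, (cx,cy)=(0.5607,-0.8280)
solve A·x = −loads:
  F[0-1] = -4445.4432 N (compression)
  F[0-2] = -2094.9216 N (compression)
  F[1-2] = +3735.9315 N (tension)
  Rx@0 = +4325.9700 N
  Ry@0 = +3845.0472 N
  Ry@2 = -3093.2972 N

-2094.922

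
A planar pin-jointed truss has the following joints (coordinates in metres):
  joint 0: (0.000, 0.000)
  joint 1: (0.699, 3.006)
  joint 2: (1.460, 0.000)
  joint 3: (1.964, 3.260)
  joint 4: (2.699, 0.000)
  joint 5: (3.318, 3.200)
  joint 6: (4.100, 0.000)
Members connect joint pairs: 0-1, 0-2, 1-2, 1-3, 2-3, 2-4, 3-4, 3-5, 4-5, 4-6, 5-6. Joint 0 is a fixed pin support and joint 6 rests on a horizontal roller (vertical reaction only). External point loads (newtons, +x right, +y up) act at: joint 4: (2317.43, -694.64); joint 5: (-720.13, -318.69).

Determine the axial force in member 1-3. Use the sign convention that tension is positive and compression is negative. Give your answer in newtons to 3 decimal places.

-405.521

N=7 nodes, M=11 members, R=3 reactions → 2N=14, M+R=14
member 0 (0-1): L=3.0862, (cx,cy)=(0.2265,0.9740)
member 1 (0-2): L=1.4600, (cx,cy)=(1.0000,0.0000)
member 2 (1-2): L=3.1008, (cx,cy)=(0.2454,-0.9694)
member 3 (1-3): L=1.2902, (cx,cy)=(0.9804,0.1969)
member 4 (2-3): L=3.2987, (cx,cy)=(0.1528,0.9883)
member 5 (2-4): L=1.2390, (cx,cy)=(1.0000,0.0000)
member 6 (3-4): L=3.3418, (cx,cy)=(0.2199,-0.9755)
member 7 (3-5): L=1.3553, (cx,cy)=(0.9990,-0.0443)
member 8 (4-5): L=3.2593, (cx,cy)=(0.1899,0.9818)
member 9 (4-6): L=1.4010, (cx,cy)=(1.0000,0.0000)
member 10 (5-6): L=3.2942, (cx,cy)=(0.2374,-0.9714)
solve A·x = −loads:
  F[0-1] = -883.1510 N (compression)
  F[0-2] = +1797.3267 N (tension)
  F[1-2] = +804.9879 N (tension)
  F[1-3] = -405.5207 N (compression)
  F[2-3] = -789.6401 N (compression)
  F[2-4] = +2115.5312 N (tension)
  F[3-4] = +914.4697 N (tension)
  F[3-5] = -720.0651 N (compression)
  F[4-5] = -201.0976 N (compression)
  F[4-6] = +37.4210 N (tension)
  F[5-6] = -157.6355 N (compression)
  Rx@0 = -1597.3000 N
  Ry@0 = +860.2005 N
  Ry@6 = +153.1295 N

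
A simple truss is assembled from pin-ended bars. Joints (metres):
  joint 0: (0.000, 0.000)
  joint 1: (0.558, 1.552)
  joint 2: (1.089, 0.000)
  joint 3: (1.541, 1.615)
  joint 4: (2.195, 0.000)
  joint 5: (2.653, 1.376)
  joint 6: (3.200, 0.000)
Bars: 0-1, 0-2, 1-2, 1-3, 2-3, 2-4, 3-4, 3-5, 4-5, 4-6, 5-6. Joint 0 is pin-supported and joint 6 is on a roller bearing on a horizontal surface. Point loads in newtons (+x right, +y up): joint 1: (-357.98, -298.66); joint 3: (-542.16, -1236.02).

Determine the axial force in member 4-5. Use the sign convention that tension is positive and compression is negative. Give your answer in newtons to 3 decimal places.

N=7 nodes, M=11 members, R=3 reactions → 2N=14, M+R=14
member 0 (0-1): L=1.6493, (cx,cy)=(0.3383,0.9410)
member 1 (0-2): L=1.0890, (cx,cy)=(1.0000,0.0000)
member 2 (1-2): L=1.6403, (cx,cy)=(0.3237,-0.9462)
member 3 (1-3): L=0.9850, (cx,cy)=(0.9980,0.0640)
member 4 (2-3): L=1.6771, (cx,cy)=(0.2695,0.9630)
member 5 (2-4): L=1.1060, (cx,cy)=(1.0000,0.0000)
member 6 (3-4): L=1.7424, (cx,cy)=(0.3753,-0.9269)
member 7 (3-5): L=1.1374, (cx,cy)=(0.9777,-0.2101)
member 8 (4-5): L=1.4502, (cx,cy)=(0.3158,0.9488)
member 9 (4-6): L=1.0050, (cx,cy)=(1.0000,0.0000)
member 10 (5-6): L=1.4807, (cx,cy)=(0.3694,-0.9293)
solve A·x = −loads:
  F[0-1] = -1418.2619 N (compression)
  F[0-2] = -420.2953 N (compression)
  F[1-2] = +1063.3475 N (tension)
  F[1-3] = -467.0440 N (compression)
  F[2-3] = -1044.7517 N (compression)
  F[2-4] = +205.5085 N (tension)
  F[3-4] = -184.2190 N (compression)
  F[3-5] = -139.4768 N (compression)
  F[4-5] = +179.9600 N (tension)
  F[4-6] = +79.5289 N (tension)
  F[5-6] = -215.2860 N (compression)
  Rx@0 = +900.1400 N
  Ry@0 = +1334.6220 N
  Ry@6 = +200.0580 N

179.960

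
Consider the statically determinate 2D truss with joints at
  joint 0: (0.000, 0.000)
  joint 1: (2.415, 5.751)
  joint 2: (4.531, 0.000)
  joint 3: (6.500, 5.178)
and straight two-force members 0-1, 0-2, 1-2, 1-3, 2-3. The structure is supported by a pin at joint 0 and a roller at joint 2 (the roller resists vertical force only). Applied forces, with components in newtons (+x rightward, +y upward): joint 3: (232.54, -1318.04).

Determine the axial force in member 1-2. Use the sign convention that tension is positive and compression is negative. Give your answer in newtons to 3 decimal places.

N=4 nodes, M=5 members, R=3 reactions → 2N=8, M+R=8
member 0 (0-1): L=6.2375, (cx,cy)=(0.3872,0.9220)
member 1 (0-2): L=4.5310, (cx,cy)=(1.0000,0.0000)
member 2 (1-2): L=6.1279, (cx,cy)=(0.3453,-0.9385)
member 3 (1-3): L=4.1250, (cx,cy)=(0.9903,-0.1389)
member 4 (2-3): L=5.5397, (cx,cy)=(0.3554,0.9347)
solve A·x = −loads:
  F[0-1] = +909.4466 N (tension)
  F[0-2] = -119.5752 N (compression)
  F[1-2] = -997.5857 N (compression)
  F[1-3] = +703.4055 N (tension)
  F[2-3] = -1305.5822 N (compression)
  Rx@0 = -232.5400 N
  Ry@0 = -838.5153 N
  Ry@2 = +2156.5553 N

-997.586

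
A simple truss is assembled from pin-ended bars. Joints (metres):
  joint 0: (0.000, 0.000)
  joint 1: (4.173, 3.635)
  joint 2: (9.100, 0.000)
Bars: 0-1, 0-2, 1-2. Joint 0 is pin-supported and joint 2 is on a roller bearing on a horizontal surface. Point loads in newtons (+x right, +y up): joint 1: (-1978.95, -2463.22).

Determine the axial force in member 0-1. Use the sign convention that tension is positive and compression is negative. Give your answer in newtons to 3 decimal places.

N=3 nodes, M=3 members, R=3 reactions → 2N=6, M+R=6
member 0 (0-1): L=5.5342, (cx,cy)=(0.7540,0.6568)
member 1 (0-2): L=9.1000, (cx,cy)=(1.0000,0.0000)
member 2 (1-2): L=6.1228, (cx,cy)=(0.8047,-0.5937)
solve A·x = −loads:
  F[0-1] = -3233.9564 N (compression)
  F[0-2] = +459.5863 N (tension)
  F[1-2] = -571.1285 N (compression)
  Rx@0 = +1978.9500 N
  Ry@0 = +2124.1504 N
  Ry@2 = +339.0696 N

-3233.956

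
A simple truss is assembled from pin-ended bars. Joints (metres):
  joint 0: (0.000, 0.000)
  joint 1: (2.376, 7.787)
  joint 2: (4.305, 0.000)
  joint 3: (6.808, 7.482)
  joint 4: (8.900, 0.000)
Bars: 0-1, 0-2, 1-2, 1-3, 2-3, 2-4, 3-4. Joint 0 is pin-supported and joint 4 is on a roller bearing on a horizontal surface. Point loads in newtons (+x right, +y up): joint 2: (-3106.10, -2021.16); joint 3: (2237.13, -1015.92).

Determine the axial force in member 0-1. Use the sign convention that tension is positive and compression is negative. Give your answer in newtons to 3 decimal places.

N=5 nodes, M=7 members, R=3 reactions → 2N=10, M+R=10
member 0 (0-1): L=8.1414, (cx,cy)=(0.2918,0.9565)
member 1 (0-2): L=4.3050, (cx,cy)=(1.0000,0.0000)
member 2 (1-2): L=8.0224, (cx,cy)=(0.2405,-0.9707)
member 3 (1-3): L=4.4425, (cx,cy)=(0.9976,-0.0687)
member 4 (2-3): L=7.8896, (cx,cy)=(0.3173,0.9483)
member 5 (2-4): L=4.5950, (cx,cy)=(1.0000,0.0000)
member 6 (3-4): L=7.7690, (cx,cy)=(0.2693,-0.9631)
solve A·x = −loads:
  F[0-1] = +625.6255 N (tension)
  F[0-2] = -1051.5531 N (compression)
  F[1-2] = -640.3379 N (compression)
  F[1-3] = +337.3501 N (tension)
  F[2-3] = +2786.6688 N (tension)
  F[2-4] = +1016.4934 N (tension)
  F[3-4] = -3774.9042 N (compression)
  Rx@0 = +868.9700 N
  Ry@0 = -598.3901 N
  Ry@4 = +3635.4701 N

625.626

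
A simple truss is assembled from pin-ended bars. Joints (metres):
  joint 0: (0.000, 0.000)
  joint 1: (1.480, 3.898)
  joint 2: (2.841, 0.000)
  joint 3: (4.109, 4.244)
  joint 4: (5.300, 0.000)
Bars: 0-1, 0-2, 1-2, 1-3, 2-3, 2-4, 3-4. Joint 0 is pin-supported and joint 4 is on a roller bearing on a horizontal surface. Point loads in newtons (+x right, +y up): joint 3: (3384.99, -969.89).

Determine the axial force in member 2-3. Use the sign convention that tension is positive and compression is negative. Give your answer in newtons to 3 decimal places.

2362.897

N=5 nodes, M=7 members, R=3 reactions → 2N=10, M+R=10
member 0 (0-1): L=4.1695, (cx,cy)=(0.3550,0.9349)
member 1 (0-2): L=2.8410, (cx,cy)=(1.0000,0.0000)
member 2 (1-2): L=4.1288, (cx,cy)=(0.3296,-0.9441)
member 3 (1-3): L=2.6517, (cx,cy)=(0.9915,0.1305)
member 4 (2-3): L=4.4294, (cx,cy)=(0.2863,0.9581)
member 5 (2-4): L=2.4590, (cx,cy)=(1.0000,0.0000)
member 6 (3-4): L=4.4079, (cx,cy)=(0.2702,-0.9628)
solve A·x = −loads:
  F[0-1] = +2666.2137 N (tension)
  F[0-2] = +2438.5965 N (tension)
  F[1-2] = -2398.0400 N (compression)
  F[1-3] = +1751.8569 N (tension)
  F[2-3] = +2362.8971 N (tension)
  F[2-4] = +971.6826 N (tension)
  F[3-4] = -3596.2447 N (compression)
  Rx@0 = -3384.9900 N
  Ry@0 = -2492.5960 N
  Ry@4 = +3462.4860 N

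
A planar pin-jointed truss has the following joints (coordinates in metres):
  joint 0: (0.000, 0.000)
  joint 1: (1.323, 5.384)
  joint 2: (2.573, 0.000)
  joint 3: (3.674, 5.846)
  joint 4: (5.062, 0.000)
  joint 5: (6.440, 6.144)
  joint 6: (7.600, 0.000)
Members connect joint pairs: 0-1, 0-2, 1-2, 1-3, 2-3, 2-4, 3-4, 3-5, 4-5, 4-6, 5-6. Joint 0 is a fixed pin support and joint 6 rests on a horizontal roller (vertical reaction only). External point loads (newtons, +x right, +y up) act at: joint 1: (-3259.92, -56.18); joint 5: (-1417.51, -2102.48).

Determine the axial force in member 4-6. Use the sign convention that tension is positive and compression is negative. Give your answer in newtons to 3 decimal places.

-314.164

N=7 nodes, M=11 members, R=3 reactions → 2N=14, M+R=14
member 0 (0-1): L=5.5442, (cx,cy)=(0.2386,0.9711)
member 1 (0-2): L=2.5730, (cx,cy)=(1.0000,0.0000)
member 2 (1-2): L=5.5272, (cx,cy)=(0.2262,-0.9741)
member 3 (1-3): L=2.3960, (cx,cy)=(0.9812,0.1928)
member 4 (2-3): L=5.9488, (cx,cy)=(0.1851,0.9827)
member 5 (2-4): L=2.4890, (cx,cy)=(1.0000,0.0000)
member 6 (3-4): L=6.0085, (cx,cy)=(0.2310,-0.9730)
member 7 (3-5): L=2.7820, (cx,cy)=(0.9942,0.1071)
member 8 (4-5): L=6.2966, (cx,cy)=(0.2188,0.9758)
member 9 (4-6): L=2.5380, (cx,cy)=(1.0000,0.0000)
member 10 (5-6): L=6.2525, (cx,cy)=(0.1855,-0.9826)
solve A·x = −loads:
  F[0-1] = -3936.3645 N (compression)
  F[0-2] = -3738.0985 N (compression)
  F[1-2] = +4145.6560 N (tension)
  F[1-3] = +1409.4822 N (tension)
  F[2-3] = -4109.2419 N (compression)
  F[2-4] = -2040.0018 N (compression)
  F[3-4] = +3841.8287 N (tension)
  F[3-5] = -266.5251 N (compression)
  F[4-5] = -3830.7778 N (compression)
  F[4-6] = -314.1640 N (compression)
  F[5-6] = +1693.3837 N (tension)
  Rx@0 = +4677.4300 N
  Ry@0 = +3822.6460 N
  Ry@6 = -1663.9860 N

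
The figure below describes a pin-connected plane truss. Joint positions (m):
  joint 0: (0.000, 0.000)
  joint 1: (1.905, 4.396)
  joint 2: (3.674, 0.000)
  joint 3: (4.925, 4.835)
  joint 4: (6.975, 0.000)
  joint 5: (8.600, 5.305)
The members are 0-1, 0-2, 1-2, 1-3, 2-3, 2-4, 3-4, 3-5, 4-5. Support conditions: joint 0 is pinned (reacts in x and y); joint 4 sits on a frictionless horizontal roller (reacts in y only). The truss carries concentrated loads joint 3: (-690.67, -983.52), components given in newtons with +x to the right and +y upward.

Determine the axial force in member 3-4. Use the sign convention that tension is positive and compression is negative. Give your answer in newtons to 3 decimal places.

N=6 nodes, M=9 members, R=3 reactions → 2N=12, M+R=12
member 0 (0-1): L=4.7910, (cx,cy)=(0.3976,0.9176)
member 1 (0-2): L=3.6740, (cx,cy)=(1.0000,0.0000)
member 2 (1-2): L=4.7386, (cx,cy)=(0.3733,-0.9277)
member 3 (1-3): L=3.0517, (cx,cy)=(0.9896,0.1439)
member 4 (2-3): L=4.9942, (cx,cy)=(0.2505,0.9681)
member 5 (2-4): L=3.3010, (cx,cy)=(1.0000,0.0000)
member 6 (3-4): L=5.2516, (cx,cy)=(0.3904,-0.9207)
member 7 (3-5): L=3.7049, (cx,cy)=(0.9919,0.1269)
member 8 (4-5): L=5.5483, (cx,cy)=(0.2929,0.9561)
solve A·x = −loads:
  F[0-1] = -836.8245 N (compression)
  F[0-2] = -357.9326 N (compression)
  F[1-2] = +732.6703 N (tension)
  F[1-3] = -612.6285 N (compression)
  F[2-3] = -702.0836 N (compression)
  F[2-4] = +91.4513 N (tension)
  F[3-4] = -234.2777 N (compression)
  F[3-5] = -0.0000 N (compression)
  F[4-5] = +0.0000 N (tension)
  Rx@0 = +690.6700 N
  Ry@0 = +767.8287 N
  Ry@4 = +215.6913 N

-234.278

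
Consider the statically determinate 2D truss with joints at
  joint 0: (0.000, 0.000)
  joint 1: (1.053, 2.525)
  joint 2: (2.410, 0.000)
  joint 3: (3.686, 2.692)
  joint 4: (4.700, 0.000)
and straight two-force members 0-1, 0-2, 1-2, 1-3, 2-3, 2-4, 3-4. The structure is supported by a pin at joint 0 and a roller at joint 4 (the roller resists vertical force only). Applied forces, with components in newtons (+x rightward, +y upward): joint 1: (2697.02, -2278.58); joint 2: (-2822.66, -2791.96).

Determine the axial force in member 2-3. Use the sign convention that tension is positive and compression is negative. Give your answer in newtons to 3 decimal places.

3961.456

N=5 nodes, M=7 members, R=3 reactions → 2N=10, M+R=10
member 0 (0-1): L=2.7358, (cx,cy)=(0.3849,0.9230)
member 1 (0-2): L=2.4100, (cx,cy)=(1.0000,0.0000)
member 2 (1-2): L=2.8665, (cx,cy)=(0.4734,-0.8809)
member 3 (1-3): L=2.6383, (cx,cy)=(0.9980,0.0633)
member 4 (2-3): L=2.9791, (cx,cy)=(0.4283,0.9036)
member 5 (2-4): L=2.2900, (cx,cy)=(1.0000,0.0000)
member 6 (3-4): L=2.8766, (cx,cy)=(0.3525,-0.9358)
solve A·x = −loads:
  F[0-1] = -1819.6801 N (compression)
  F[0-2] = +574.7564 N (tension)
  F[1-2] = -894.2762 N (compression)
  F[1-3] = -2980.0490 N (compression)
  F[2-3] = +3961.4564 N (tension)
  F[2-4] = +1277.3130 N (tension)
  F[3-4] = -3623.6392 N (compression)
  Rx@0 = +125.6400 N
  Ry@0 = +1679.4881 N
  Ry@4 = +3391.0519 N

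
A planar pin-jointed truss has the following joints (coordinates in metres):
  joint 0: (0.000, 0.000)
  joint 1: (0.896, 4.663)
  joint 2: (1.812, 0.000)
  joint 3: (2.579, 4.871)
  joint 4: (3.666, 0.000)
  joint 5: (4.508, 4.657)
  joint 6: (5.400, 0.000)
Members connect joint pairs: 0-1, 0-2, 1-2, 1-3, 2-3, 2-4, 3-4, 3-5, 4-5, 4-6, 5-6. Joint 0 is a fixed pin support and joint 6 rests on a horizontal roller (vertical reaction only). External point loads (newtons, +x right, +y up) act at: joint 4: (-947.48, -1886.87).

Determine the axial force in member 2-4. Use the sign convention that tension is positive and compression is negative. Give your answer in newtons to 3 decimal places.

-626.683

N=7 nodes, M=11 members, R=3 reactions → 2N=14, M+R=14
member 0 (0-1): L=4.7483, (cx,cy)=(0.1887,0.9820)
member 1 (0-2): L=1.8120, (cx,cy)=(1.0000,0.0000)
member 2 (1-2): L=4.7521, (cx,cy)=(0.1928,-0.9812)
member 3 (1-3): L=1.6958, (cx,cy)=(0.9924,0.1227)
member 4 (2-3): L=4.9310, (cx,cy)=(0.1555,0.9878)
member 5 (2-4): L=1.8540, (cx,cy)=(1.0000,0.0000)
member 6 (3-4): L=4.9908, (cx,cy)=(0.2178,-0.9760)
member 7 (3-5): L=1.9408, (cx,cy)=(0.9939,-0.1103)
member 8 (4-5): L=4.7325, (cx,cy)=(0.1779,0.9840)
member 9 (4-6): L=1.7340, (cx,cy)=(1.0000,0.0000)
member 10 (5-6): L=4.7417, (cx,cy)=(0.1881,-0.9821)
solve A·x = −loads:
  F[0-1] = -616.9790 N (compression)
  F[0-2] = -831.0567 N (compression)
  F[1-2] = +588.5230 N (tension)
  F[1-3] = -231.6136 N (compression)
  F[2-3] = -584.6016 N (compression)
  F[2-4] = -626.6828 N (compression)
  F[3-4] = +673.9470 N (tension)
  F[3-5] = -470.4515 N (compression)
  F[4-5] = +1249.0302 N (tension)
  F[4-6] = +245.3575 N (tension)
  F[5-6] = -1304.2613 N (compression)
  Rx@0 = +947.4800 N
  Ry@0 = +605.8949 N
  Ry@6 = +1280.9751 N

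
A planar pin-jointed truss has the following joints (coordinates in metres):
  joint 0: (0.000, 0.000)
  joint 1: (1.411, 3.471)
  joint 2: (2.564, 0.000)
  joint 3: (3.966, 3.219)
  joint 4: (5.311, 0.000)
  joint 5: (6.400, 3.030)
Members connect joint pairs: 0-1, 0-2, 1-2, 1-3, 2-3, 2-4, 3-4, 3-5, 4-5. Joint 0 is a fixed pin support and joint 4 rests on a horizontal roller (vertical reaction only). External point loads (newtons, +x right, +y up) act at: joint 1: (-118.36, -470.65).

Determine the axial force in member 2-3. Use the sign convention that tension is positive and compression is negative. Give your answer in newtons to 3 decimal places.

N=6 nodes, M=9 members, R=3 reactions → 2N=12, M+R=12
member 0 (0-1): L=3.7468, (cx,cy)=(0.3766,0.9264)
member 1 (0-2): L=2.5640, (cx,cy)=(1.0000,0.0000)
member 2 (1-2): L=3.6575, (cx,cy)=(0.3152,-0.9490)
member 3 (1-3): L=2.5674, (cx,cy)=(0.9952,-0.0982)
member 4 (2-3): L=3.5111, (cx,cy)=(0.3993,0.9168)
member 5 (2-4): L=2.7470, (cx,cy)=(1.0000,0.0000)
member 6 (3-4): L=3.4887, (cx,cy)=(0.3855,-0.9227)
member 7 (3-5): L=2.4413, (cx,cy)=(0.9970,-0.0774)
member 8 (4-5): L=3.2198, (cx,cy)=(0.3382,0.9411)
solve A·x = −loads:
  F[0-1] = -456.5763 N (compression)
  F[0-2] = +53.5796 N (tension)
  F[1-2] = -46.1929 N (compression)
  F[1-3] = -39.2069 N (compression)
  F[2-3] = +47.8150 N (tension)
  F[2-4] = +19.9247 N (tension)
  F[3-4] = -51.6811 N (compression)
  F[3-5] = +0.0000 N (tension)
  F[4-5] = -0.0000 N (compression)
  Rx@0 = +118.3600 N
  Ry@0 = +422.9641 N
  Ry@4 = +47.6859 N

47.815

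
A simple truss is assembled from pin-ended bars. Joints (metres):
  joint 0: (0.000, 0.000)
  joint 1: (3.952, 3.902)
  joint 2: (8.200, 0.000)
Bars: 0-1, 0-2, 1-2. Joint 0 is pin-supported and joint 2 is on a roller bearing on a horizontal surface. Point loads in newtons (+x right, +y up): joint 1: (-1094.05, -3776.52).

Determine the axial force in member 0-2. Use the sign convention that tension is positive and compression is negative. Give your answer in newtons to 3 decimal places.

N=3 nodes, M=3 members, R=3 reactions → 2N=6, M+R=6
member 0 (0-1): L=5.5537, (cx,cy)=(0.7116,0.7026)
member 1 (0-2): L=8.2000, (cx,cy)=(1.0000,0.0000)
member 2 (1-2): L=5.7681, (cx,cy)=(0.7365,-0.6765)
solve A·x = −loads:
  F[0-1] = -3525.5638 N (compression)
  F[0-2] = +1414.7198 N (tension)
  F[1-2] = -1920.9654 N (compression)
  Rx@0 = +1094.0500 N
  Ry@0 = +2477.0293 N
  Ry@2 = +1299.4907 N

1414.720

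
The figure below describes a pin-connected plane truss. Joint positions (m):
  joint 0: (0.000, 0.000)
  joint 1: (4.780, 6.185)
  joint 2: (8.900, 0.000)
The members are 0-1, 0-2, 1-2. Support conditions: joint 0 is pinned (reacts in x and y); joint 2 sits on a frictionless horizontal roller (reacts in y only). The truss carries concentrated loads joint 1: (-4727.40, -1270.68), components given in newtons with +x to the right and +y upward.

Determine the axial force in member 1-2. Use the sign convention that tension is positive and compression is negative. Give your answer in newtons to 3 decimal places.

3127.425

N=3 nodes, M=3 members, R=3 reactions → 2N=6, M+R=6
member 0 (0-1): L=7.8168, (cx,cy)=(0.6115,0.7912)
member 1 (0-2): L=8.9000, (cx,cy)=(1.0000,0.0000)
member 2 (1-2): L=7.4316, (cx,cy)=(0.5544,-0.8323)
solve A·x = −loads:
  F[0-1] = -4895.4661 N (compression)
  F[0-2] = -1733.8121 N (compression)
  F[1-2] = +3127.4252 N (tension)
  Rx@0 = +4727.4000 N
  Ry@0 = +3873.5023 N
  Ry@2 = -2602.8223 N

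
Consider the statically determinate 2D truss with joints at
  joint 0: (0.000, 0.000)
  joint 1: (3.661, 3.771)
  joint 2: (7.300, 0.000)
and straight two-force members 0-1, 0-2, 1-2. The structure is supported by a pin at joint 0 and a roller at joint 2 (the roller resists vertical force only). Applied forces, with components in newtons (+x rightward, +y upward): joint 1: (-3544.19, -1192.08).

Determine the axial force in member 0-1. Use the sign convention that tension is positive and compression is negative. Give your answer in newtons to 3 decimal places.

-3379.938

N=3 nodes, M=3 members, R=3 reactions → 2N=6, M+R=6
member 0 (0-1): L=5.2558, (cx,cy)=(0.6966,0.7175)
member 1 (0-2): L=7.3000, (cx,cy)=(1.0000,0.0000)
member 2 (1-2): L=5.2405, (cx,cy)=(0.6944,-0.7196)
solve A·x = −loads:
  F[0-1] = -3379.9376 N (compression)
  F[0-2] = -1189.8448 N (compression)
  F[1-2] = +1713.4852 N (tension)
  Rx@0 = +3544.1900 N
  Ry@0 = +2425.0849 N
  Ry@2 = -1233.0049 N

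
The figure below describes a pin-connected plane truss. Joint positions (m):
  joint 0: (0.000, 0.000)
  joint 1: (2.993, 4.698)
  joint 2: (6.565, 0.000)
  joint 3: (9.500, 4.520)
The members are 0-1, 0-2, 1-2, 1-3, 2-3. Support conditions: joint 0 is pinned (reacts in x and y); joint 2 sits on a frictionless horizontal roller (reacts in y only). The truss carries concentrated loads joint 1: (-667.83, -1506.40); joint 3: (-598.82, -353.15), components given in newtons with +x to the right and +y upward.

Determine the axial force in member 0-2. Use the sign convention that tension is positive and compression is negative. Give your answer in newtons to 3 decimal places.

N=4 nodes, M=5 members, R=3 reactions → 2N=8, M+R=8
member 0 (0-1): L=5.5704, (cx,cy)=(0.5373,0.8434)
member 1 (0-2): L=6.5650, (cx,cy)=(1.0000,0.0000)
member 2 (1-2): L=5.9017, (cx,cy)=(0.6052,-0.7960)
member 3 (1-3): L=6.5094, (cx,cy)=(0.9996,-0.0273)
member 4 (2-3): L=5.3893, (cx,cy)=(0.5446,0.8387)
solve A·x = −loads:
  F[0-1] = -1840.1281 N (compression)
  F[0-2] = -277.9396 N (compression)
  F[1-2] = +69.6866 N (tension)
  F[1-3] = -363.1938 N (compression)
  F[2-3] = -432.9110 N (compression)
  Rx@0 = +1266.6500 N
  Ry@0 = +1551.9417 N
  Ry@2 = +307.6083 N

-277.940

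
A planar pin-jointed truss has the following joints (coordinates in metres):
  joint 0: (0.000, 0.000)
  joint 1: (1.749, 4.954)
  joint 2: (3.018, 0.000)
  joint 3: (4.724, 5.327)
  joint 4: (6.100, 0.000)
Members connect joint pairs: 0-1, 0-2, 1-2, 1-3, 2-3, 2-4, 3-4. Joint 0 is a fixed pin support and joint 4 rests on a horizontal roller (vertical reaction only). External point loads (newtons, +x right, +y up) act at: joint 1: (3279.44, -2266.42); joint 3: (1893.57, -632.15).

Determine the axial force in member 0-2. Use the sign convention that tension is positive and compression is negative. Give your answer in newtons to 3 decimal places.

4269.996

N=5 nodes, M=7 members, R=3 reactions → 2N=10, M+R=10
member 0 (0-1): L=5.2537, (cx,cy)=(0.3329,0.9430)
member 1 (0-2): L=3.0180, (cx,cy)=(1.0000,0.0000)
member 2 (1-2): L=5.1139, (cx,cy)=(0.2481,-0.9687)
member 3 (1-3): L=2.9983, (cx,cy)=(0.9922,0.1244)
member 4 (2-3): L=5.5935, (cx,cy)=(0.3050,0.9524)
member 5 (2-4): L=3.0820, (cx,cy)=(1.0000,0.0000)
member 6 (3-4): L=5.5018, (cx,cy)=(0.2501,-0.9682)
solve A·x = −loads:
  F[0-1] = +2712.4880 N (tension)
  F[0-2] = +4269.9964 N (tension)
  F[1-2] = -5122.9820 N (compression)
  F[1-3] = -1113.8377 N (compression)
  F[2-3] = +5211.0377 N (tension)
  F[2-4] = +1409.4079 N (tension)
  F[3-4] = -5635.4248 N (compression)
  Rx@0 = -5173.0100 N
  Ry@0 = -2557.7642 N
  Ry@4 = +5456.3342 N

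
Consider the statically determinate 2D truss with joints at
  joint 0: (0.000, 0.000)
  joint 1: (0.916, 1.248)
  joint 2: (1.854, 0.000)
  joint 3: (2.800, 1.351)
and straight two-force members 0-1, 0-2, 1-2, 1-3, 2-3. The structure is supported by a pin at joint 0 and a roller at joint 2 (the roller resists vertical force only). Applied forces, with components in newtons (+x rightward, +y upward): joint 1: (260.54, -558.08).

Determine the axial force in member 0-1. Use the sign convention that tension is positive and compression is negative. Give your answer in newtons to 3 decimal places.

-132.693

N=4 nodes, M=5 members, R=3 reactions → 2N=8, M+R=8
member 0 (0-1): L=1.5481, (cx,cy)=(0.5917,0.8062)
member 1 (0-2): L=1.8540, (cx,cy)=(1.0000,0.0000)
member 2 (1-2): L=1.5612, (cx,cy)=(0.6008,-0.7994)
member 3 (1-3): L=1.8868, (cx,cy)=(0.9985,0.0546)
member 4 (2-3): L=1.6493, (cx,cy)=(0.5736,0.8191)
solve A·x = −loads:
  F[0-1] = -132.6929 N (compression)
  F[0-2] = +339.0543 N (tension)
  F[1-2] = -564.3197 N (compression)
  F[1-3] = -0.0000 N (compression)
  F[2-3] = +0.0000 N (tension)
  Rx@0 = -260.5400 N
  Ry@0 = +106.9715 N
  Ry@2 = +451.1085 N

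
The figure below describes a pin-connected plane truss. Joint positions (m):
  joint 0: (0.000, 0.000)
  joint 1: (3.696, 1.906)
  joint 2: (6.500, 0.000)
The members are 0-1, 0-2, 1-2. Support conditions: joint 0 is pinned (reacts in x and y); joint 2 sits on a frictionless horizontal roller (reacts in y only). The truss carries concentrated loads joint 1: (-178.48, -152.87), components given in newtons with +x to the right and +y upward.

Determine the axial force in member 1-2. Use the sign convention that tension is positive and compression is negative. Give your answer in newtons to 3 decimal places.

N=3 nodes, M=3 members, R=3 reactions → 2N=6, M+R=6
member 0 (0-1): L=4.1585, (cx,cy)=(0.8888,0.4583)
member 1 (0-2): L=6.5000, (cx,cy)=(1.0000,0.0000)
member 2 (1-2): L=3.3905, (cx,cy)=(0.8270,-0.5622)
solve A·x = −loads:
  F[0-1] = -258.0671 N (compression)
  F[0-2] = +50.8845 N (tension)
  F[1-2] = -61.5272 N (compression)
  Rx@0 = +178.4800 N
  Ry@0 = +118.2816 N
  Ry@2 = +34.5884 N

-61.527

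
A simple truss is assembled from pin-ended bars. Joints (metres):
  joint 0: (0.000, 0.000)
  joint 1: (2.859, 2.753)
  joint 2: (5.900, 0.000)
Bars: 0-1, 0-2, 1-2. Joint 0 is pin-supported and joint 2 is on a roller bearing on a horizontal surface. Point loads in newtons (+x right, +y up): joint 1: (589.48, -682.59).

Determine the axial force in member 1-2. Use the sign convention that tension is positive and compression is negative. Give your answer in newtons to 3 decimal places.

N=3 nodes, M=3 members, R=3 reactions → 2N=6, M+R=6
member 0 (0-1): L=3.9690, (cx,cy)=(0.7203,0.6936)
member 1 (0-2): L=5.9000, (cx,cy)=(1.0000,0.0000)
member 2 (1-2): L=4.1020, (cx,cy)=(0.7413,-0.6711)
solve A·x = −loads:
  F[0-1] = -110.6729 N (compression)
  F[0-2] = +669.2015 N (tension)
  F[1-2] = -902.6924 N (compression)
  Rx@0 = -589.4800 N
  Ry@0 = +76.7657 N
  Ry@2 = +605.8243 N

-902.692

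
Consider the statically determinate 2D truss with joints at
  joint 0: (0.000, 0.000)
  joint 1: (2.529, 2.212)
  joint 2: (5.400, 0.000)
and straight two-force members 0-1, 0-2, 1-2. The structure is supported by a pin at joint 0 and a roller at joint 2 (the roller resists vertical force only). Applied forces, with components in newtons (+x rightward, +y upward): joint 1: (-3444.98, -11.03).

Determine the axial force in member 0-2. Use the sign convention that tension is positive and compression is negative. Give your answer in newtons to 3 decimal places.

N=3 nodes, M=3 members, R=3 reactions → 2N=6, M+R=6
member 0 (0-1): L=3.3599, (cx,cy)=(0.7527,0.6584)
member 1 (0-2): L=5.4000, (cx,cy)=(1.0000,0.0000)
member 2 (1-2): L=3.6243, (cx,cy)=(0.7922,-0.6103)
solve A·x = −loads:
  F[0-1] = -2152.3732 N (compression)
  F[0-2] = -1824.8763 N (compression)
  F[1-2] = +2303.6949 N (tension)
  Rx@0 = +3444.9800 N
  Ry@0 = +1417.0302 N
  Ry@2 = -1406.0002 N

-1824.876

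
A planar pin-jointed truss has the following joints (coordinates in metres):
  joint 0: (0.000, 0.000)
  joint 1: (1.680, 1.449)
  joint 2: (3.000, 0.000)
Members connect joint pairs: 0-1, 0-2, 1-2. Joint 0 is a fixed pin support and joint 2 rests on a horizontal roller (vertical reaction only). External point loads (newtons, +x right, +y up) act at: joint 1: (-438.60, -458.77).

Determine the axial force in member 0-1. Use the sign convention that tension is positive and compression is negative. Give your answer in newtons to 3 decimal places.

-633.418

N=3 nodes, M=3 members, R=3 reactions → 2N=6, M+R=6
member 0 (0-1): L=2.2186, (cx,cy)=(0.7572,0.6531)
member 1 (0-2): L=3.0000, (cx,cy)=(1.0000,0.0000)
member 2 (1-2): L=1.9601, (cx,cy)=(0.6734,-0.7392)
solve A·x = −loads:
  F[0-1] = -633.4185 N (compression)
  F[0-2] = +41.0552 N (tension)
  F[1-2] = -60.9639 N (compression)
  Rx@0 = +438.6000 N
  Ry@0 = +413.7026 N
  Ry@2 = +45.0674 N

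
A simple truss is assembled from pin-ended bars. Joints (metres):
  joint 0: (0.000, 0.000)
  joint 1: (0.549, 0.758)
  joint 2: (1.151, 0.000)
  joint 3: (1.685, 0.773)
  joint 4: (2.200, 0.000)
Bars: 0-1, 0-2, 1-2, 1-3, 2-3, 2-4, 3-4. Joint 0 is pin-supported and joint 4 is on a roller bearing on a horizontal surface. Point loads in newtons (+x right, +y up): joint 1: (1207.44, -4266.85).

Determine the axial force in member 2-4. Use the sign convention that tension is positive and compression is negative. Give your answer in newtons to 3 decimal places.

N=5 nodes, M=7 members, R=3 reactions → 2N=10, M+R=10
member 0 (0-1): L=0.9359, (cx,cy)=(0.5866,0.8099)
member 1 (0-2): L=1.1510, (cx,cy)=(1.0000,0.0000)
member 2 (1-2): L=0.9680, (cx,cy)=(0.6219,-0.7831)
member 3 (1-3): L=1.1361, (cx,cy)=(0.9999,0.0132)
member 4 (2-3): L=0.9395, (cx,cy)=(0.5684,0.8228)
member 5 (2-4): L=1.0490, (cx,cy)=(1.0000,0.0000)
member 6 (3-4): L=0.9288, (cx,cy)=(0.5545,-0.8322)
solve A·x = −loads:
  F[0-1] = -3440.0478 N (compression)
  F[0-2] = +3225.3112 N (tension)
  F[1-2] = -1925.1760 N (compression)
  F[1-3] = -2028.1837 N (compression)
  F[2-3] = +1832.3172 N (tension)
  F[2-4] = +986.5554 N (tension)
  F[3-4] = -1779.3352 N (compression)
  Rx@0 = -1207.4400 N
  Ry@0 = +2786.0590 N
  Ry@4 = +1480.7910 N

986.555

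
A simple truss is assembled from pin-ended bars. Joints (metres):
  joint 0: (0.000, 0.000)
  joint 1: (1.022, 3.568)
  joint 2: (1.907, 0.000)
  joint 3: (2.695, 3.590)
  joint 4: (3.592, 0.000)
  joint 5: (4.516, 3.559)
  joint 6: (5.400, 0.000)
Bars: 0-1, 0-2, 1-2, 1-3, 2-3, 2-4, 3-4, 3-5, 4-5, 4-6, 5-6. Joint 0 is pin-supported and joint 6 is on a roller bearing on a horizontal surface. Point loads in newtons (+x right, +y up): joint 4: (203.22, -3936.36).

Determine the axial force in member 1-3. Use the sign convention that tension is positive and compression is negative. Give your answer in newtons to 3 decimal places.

-702.180

N=7 nodes, M=11 members, R=3 reactions → 2N=14, M+R=14
member 0 (0-1): L=3.7115, (cx,cy)=(0.2754,0.9613)
member 1 (0-2): L=1.9070, (cx,cy)=(1.0000,0.0000)
member 2 (1-2): L=3.6761, (cx,cy)=(0.2407,-0.9706)
member 3 (1-3): L=1.6731, (cx,cy)=(0.9999,0.0131)
member 4 (2-3): L=3.6755, (cx,cy)=(0.2144,0.9767)
member 5 (2-4): L=1.6850, (cx,cy)=(1.0000,0.0000)
member 6 (3-4): L=3.7004, (cx,cy)=(0.2424,-0.9702)
member 7 (3-5): L=1.8213, (cx,cy)=(0.9999,-0.0170)
member 8 (4-5): L=3.6770, (cx,cy)=(0.2513,0.9679)
member 9 (4-6): L=1.8080, (cx,cy)=(1.0000,0.0000)
member 10 (5-6): L=3.6671, (cx,cy)=(0.2411,-0.9705)
solve A·x = −loads:
  F[0-1] = -1370.9516 N (compression)
  F[0-2] = +580.7274 N (tension)
  F[1-2] = +1348.3760 N (tension)
  F[1-3] = -702.1803 N (compression)
  F[2-3] = -1339.8747 N (compression)
  F[2-4] = +1192.6015 N (tension)
  F[3-4] = +1381.7067 N (tension)
  F[3-5] = -1324.5108 N (compression)
  F[4-5] = +2681.9234 N (tension)
  F[4-6] = +650.3717 N (tension)
  F[5-6] = -2697.9707 N (compression)
  Rx@0 = -203.2200 N
  Ry@0 = +1317.9516 N
  Ry@6 = +2618.4084 N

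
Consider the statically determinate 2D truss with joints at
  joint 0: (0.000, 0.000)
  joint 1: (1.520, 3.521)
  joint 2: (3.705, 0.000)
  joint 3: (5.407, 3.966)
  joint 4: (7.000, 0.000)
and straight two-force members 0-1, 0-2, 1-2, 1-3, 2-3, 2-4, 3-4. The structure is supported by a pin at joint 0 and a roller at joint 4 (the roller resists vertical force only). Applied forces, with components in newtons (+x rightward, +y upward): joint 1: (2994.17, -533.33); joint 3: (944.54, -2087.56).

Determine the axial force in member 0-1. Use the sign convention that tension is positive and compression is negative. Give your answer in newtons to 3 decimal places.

N=5 nodes, M=7 members, R=3 reactions → 2N=10, M+R=10
member 0 (0-1): L=3.8351, (cx,cy)=(0.3963,0.9181)
member 1 (0-2): L=3.7050, (cx,cy)=(1.0000,0.0000)
member 2 (1-2): L=4.1439, (cx,cy)=(0.5273,-0.8497)
member 3 (1-3): L=3.9124, (cx,cy)=(0.9935,0.1137)
member 4 (2-3): L=4.3158, (cx,cy)=(0.3944,0.9190)
member 5 (2-4): L=3.2950, (cx,cy)=(1.0000,0.0000)
member 6 (3-4): L=4.2740, (cx,cy)=(0.3727,-0.9279)
solve A·x = −loads:
  F[0-1] = +1251.0865 N (tension)
  F[0-2] = +3442.8530 N (tension)
  F[1-2] = -2162.4795 N (compression)
  F[1-3] = -1366.9414 N (compression)
  F[2-3] = +1999.4863 N (tension)
  F[2-4] = +1514.0797 N (tension)
  F[3-4] = -4062.2276 N (compression)
  Rx@0 = -3938.7100 N
  Ry@0 = -1148.6267 N
  Ry@4 = +3769.5167 N

1251.086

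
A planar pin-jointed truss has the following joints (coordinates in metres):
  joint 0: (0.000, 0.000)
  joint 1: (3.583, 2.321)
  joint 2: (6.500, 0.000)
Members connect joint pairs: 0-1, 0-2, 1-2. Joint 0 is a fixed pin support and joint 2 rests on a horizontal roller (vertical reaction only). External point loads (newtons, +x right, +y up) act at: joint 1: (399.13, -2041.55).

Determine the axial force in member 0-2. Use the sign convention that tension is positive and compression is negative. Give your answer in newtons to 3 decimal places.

1593.460

N=3 nodes, M=3 members, R=3 reactions → 2N=6, M+R=6
member 0 (0-1): L=4.2691, (cx,cy)=(0.8393,0.5437)
member 1 (0-2): L=6.5000, (cx,cy)=(1.0000,0.0000)
member 2 (1-2): L=3.7277, (cx,cy)=(0.7825,-0.6226)
solve A·x = −loads:
  F[0-1] = -1423.0186 N (compression)
  F[0-2] = +1593.4603 N (tension)
  F[1-2] = -2036.3322 N (compression)
  Rx@0 = -399.1300 N
  Ry@0 = +773.6647 N
  Ry@2 = +1267.8853 N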